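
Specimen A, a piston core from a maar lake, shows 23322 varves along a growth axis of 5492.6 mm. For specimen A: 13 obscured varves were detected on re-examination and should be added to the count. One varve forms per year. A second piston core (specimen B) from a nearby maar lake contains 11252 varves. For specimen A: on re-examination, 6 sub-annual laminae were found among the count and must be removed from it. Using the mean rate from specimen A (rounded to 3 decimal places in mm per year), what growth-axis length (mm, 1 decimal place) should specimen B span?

Specimen A: correcting the raw count gives 23322 − 6 + 13 = 23329 true varves.
A: Mean rate = 5492.6 mm / 23329 years ≈ 0.235 mm per year.
For B, 0.235 mm/year × 11252 years = 2644.2 mm.

2644.2 mm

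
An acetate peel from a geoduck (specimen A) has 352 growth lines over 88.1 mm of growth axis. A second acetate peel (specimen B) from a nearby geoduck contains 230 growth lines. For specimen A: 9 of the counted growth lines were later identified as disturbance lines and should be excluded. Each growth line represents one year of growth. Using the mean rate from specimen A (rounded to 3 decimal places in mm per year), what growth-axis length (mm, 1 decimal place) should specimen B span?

Specimen A: true growth line count = 352 − 9 = 343.
A: Extension rate ≈ 88.1 / 343 = 0.257 mm/yr.
Length of B = 0.257 × 230 = 59.1 mm.

59.1 mm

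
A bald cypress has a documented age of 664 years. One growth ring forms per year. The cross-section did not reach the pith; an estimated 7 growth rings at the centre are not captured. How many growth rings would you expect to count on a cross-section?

Expected growth rings over 664 years: 664.
Less the 7 uncaptured growth rings: 664 − 7 = 657.

657 growth rings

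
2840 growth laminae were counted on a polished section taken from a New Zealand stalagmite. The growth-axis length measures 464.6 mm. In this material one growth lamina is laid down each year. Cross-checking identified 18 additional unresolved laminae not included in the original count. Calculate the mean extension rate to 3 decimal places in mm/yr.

0.163 mm/yr

Adjusted count: 2840 + 18 = 2858 growth laminae.
464.6 mm over 2858 years gives 464.6 / 2858 ≈ 0.163 mm/yr.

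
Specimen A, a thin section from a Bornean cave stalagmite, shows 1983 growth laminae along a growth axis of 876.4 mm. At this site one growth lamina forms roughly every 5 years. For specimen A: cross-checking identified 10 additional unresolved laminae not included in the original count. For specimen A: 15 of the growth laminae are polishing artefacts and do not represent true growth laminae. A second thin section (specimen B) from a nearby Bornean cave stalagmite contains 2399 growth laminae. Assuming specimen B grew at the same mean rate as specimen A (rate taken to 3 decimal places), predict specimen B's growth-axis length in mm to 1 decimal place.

Specimen A: adjusted count: 1983 − 15 + 10 = 1978 growth laminae.
Specimen A: at 5 years per growth lamina, 1978 × 5 = 9890 years.
A: Mean rate = 876.4 mm / 9890 years ≈ 0.089 mm/yr.
Specimen B: 2399 growth laminae at 5 years each span 2399 × 5 = 11995 years. Length of B = 0.089 × 11995 = 1067.6 mm.

1067.6 mm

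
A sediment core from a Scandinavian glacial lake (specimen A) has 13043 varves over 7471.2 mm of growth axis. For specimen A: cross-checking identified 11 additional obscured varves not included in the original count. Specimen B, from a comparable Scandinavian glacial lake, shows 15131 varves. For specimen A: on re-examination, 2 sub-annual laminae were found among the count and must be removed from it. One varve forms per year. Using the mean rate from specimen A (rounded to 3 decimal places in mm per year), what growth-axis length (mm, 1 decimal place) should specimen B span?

Specimen A: correcting the raw count gives 13043 − 2 + 11 = 13052 true varves.
A: Mean rate = 7471.2 mm / 13052 years ≈ 0.572 mm per year.
For B, 0.572 mm/year × 15131 years = 8654.9 mm.

8654.9 mm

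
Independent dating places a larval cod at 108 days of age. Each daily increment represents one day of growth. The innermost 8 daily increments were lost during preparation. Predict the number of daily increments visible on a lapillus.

100 daily increments

At one daily increment per day, 108 days correspond to 108 daily increments.
Less the 8 uncaptured daily increments: 108 − 8 = 100.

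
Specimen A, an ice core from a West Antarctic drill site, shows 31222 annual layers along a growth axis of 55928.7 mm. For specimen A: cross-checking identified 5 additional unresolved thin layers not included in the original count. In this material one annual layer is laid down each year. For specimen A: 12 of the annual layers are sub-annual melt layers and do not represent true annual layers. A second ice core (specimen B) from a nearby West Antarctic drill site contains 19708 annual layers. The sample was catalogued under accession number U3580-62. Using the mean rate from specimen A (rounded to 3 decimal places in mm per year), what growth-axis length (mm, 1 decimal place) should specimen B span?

35316.7 mm

Specimen A: after corrections the count is 31222 − 12 + 5 = 31215 annual layers.
A: 55928.7 mm over 31215 years gives 55928.7 / 31215 ≈ 1.792 mm/yr.
B's length ≈ 1.792 × 19708 = 35316.7 mm.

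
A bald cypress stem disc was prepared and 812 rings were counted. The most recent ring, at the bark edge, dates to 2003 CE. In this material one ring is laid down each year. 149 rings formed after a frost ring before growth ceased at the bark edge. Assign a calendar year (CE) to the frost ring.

1854 CE

149 rings formed after the frost ring.
Counting back 149 years from 2003 CE places the frost ring in 2003 − 149 = 1854 CE.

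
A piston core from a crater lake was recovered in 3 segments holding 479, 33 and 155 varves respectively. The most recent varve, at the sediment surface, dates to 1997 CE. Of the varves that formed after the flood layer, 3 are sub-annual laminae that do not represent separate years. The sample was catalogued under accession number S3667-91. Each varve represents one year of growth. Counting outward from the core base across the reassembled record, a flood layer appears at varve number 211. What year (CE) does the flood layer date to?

1544 CE

Total varves = 479 + 33 + 155 = 667.
667 − 211 = 456 varves lie beyond the flood layer toward the sediment surface.
456 − 3 false = 453 true varves after the flood layer.
Counting back 453 years from 1997 CE places the flood layer in 1997 − 453 = 1544 CE.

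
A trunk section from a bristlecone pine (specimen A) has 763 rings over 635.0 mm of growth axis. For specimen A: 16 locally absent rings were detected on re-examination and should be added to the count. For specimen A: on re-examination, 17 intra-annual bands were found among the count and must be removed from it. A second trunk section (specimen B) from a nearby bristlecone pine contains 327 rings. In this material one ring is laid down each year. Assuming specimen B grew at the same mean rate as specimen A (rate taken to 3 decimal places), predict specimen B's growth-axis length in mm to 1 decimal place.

Specimen A: adjusted count: 763 − 17 + 16 = 762 rings.
A: Extension rate ≈ 635.0 / 762 = 0.833 mm/year.
Length of B = 0.833 × 327 = 272.4 mm.

272.4 mm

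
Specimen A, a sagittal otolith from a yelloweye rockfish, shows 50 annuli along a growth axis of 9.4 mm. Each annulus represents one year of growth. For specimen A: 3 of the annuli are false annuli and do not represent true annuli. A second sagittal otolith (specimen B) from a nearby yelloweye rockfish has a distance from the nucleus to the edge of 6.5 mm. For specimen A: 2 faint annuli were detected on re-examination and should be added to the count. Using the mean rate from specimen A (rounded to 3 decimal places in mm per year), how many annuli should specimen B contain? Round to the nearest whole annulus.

34 annuli

Specimen A: after corrections the count is 50 − 3 + 2 = 49 annuli.
A: Mean rate = 9.4 mm / 49 years ≈ 0.192 mm per year.
Specimen B: 6.5 mm / 0.192 mm per year = 33.85 years ≈ 34 annuli.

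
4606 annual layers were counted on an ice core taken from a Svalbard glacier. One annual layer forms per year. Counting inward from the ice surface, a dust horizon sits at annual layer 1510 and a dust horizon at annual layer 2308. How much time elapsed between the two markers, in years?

2308 − 1510 = 798 annual layers lie between the two events.
At one annual layer per year, 798 years elapsed between them.

798 years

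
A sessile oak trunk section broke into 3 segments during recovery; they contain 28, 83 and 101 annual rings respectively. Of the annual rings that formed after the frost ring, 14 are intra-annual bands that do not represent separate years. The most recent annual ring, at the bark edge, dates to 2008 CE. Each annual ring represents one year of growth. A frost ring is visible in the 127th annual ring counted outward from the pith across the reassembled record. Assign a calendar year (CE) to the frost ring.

Total annual rings = 28 + 83 + 101 = 212.
Between annual ring 127 and the bark edge there are 212 − 127 = 85 annual rings.
Removing the 14 false annual rings leaves 85 − 14 = 71 true annual rings beyond the frost ring.
The annual ring at the bark edge is 2008 CE, so the frost ring dates to 2008 − 71 = 1937 CE.

1937 CE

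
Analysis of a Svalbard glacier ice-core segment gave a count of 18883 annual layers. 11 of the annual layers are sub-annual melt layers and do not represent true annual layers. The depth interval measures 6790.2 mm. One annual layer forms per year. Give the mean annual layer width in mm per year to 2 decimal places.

0.36 mm per year

Adjusted count: 18883 − 11 = 18872 annual layers.
Extension rate ≈ 6790.2 / 18872 = 0.36 mm per year.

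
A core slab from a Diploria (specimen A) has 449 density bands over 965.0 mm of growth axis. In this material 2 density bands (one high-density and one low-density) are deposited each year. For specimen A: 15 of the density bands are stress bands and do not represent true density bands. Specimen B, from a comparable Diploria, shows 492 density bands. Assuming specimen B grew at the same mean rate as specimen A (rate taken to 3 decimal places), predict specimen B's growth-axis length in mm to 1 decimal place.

Specimen A: true density band count = 449 − 15 = 434.
Specimen A: with 2 density bands per year, 434 / 2 = 217 years.
A: 965.0 mm over 217 years gives 965.0 / 217 ≈ 4.447 mm per year.
Specimen B: with 2 density bands per year, 492 / 2 = 246 years. B's length ≈ 4.447 × 246 = 1094.0 mm.

1094.0 mm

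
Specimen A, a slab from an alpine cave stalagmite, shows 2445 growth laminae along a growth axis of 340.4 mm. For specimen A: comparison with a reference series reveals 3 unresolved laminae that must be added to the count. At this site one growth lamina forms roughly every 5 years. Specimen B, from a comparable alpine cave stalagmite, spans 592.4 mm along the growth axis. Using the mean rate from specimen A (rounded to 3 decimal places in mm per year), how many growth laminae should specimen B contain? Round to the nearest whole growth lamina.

4231 growth laminae

Specimen A: correcting the raw count gives 2445 + 3 = 2448 true growth laminae.
Specimen A: 2448 growth laminae at 5 years each span 2448 × 5 = 12240 years.
A: Mean rate = 340.4 mm / 12240 years ≈ 0.028 mm/yr.
Specimen B: 592.4 mm / 0.028 mm per year = 21157.14 years; at 5 years per growth lamina that is 21157.14 / 5 ≈ 4231 growth laminae.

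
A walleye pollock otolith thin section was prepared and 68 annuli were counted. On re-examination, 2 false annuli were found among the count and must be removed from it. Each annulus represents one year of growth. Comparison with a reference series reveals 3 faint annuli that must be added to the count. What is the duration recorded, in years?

True annulus count = 68 − 2 + 3 = 69.
One annulus per year makes the duration 69 years.

69 yr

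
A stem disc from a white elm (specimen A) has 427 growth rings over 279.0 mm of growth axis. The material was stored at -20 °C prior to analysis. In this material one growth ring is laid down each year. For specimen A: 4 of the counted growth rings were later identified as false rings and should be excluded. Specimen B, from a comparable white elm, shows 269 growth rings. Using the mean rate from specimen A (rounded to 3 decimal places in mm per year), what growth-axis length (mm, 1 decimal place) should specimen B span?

177.5 mm

Specimen A: adjusted count: 427 − 4 = 423 growth rings.
A: 279.0 mm over 423 years gives 279.0 / 423 ≈ 0.660 mm/yr.
B's length ≈ 0.660 × 269 = 177.5 mm.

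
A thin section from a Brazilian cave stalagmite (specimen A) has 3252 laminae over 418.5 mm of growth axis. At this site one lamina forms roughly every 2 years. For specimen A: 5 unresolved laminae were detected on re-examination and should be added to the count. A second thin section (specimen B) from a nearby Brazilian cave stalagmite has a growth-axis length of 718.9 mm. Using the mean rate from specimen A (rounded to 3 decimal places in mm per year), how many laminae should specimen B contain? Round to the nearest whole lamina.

Specimen A: adjusted count: 3252 + 5 = 3257 laminae.
Specimen A: at 2 years per lamina, 3257 × 2 = 6514 years.
A: 418.5 mm over 6514 years gives 418.5 / 6514 ≈ 0.064 mm/year.
Specimen B: 718.9 mm / 0.064 mm per year = 11232.81 years; at 2 years per lamina that is 11232.81 / 2 ≈ 5616 laminae.

5616 laminae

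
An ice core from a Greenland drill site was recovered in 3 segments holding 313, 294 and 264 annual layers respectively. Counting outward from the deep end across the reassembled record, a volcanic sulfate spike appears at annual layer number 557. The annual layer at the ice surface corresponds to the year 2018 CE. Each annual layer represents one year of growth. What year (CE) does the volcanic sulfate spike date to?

Total annual layers = 313 + 294 + 264 = 871.
871 − 557 = 314 annual layers lie beyond the volcanic sulfate spike toward the ice surface.
2018 − 314 = 1704 CE.

1704 CE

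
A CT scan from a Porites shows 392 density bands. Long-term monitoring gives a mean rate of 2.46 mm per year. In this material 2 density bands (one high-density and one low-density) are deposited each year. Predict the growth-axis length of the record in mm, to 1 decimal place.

With 2 density bands per year, 392 / 2 = 196 years.
196 years at 2.46 mm/year gives 2.46 × 196 = 482.2 mm.

482.2 mm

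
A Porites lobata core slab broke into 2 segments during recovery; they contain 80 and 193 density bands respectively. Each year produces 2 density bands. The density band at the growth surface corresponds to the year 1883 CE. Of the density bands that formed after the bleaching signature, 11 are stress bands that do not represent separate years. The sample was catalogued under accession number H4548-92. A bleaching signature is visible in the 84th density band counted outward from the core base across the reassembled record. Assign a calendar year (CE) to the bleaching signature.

1794 CE

Total density bands = 80 + 193 = 273.
273 − 84 = 189 density bands lie beyond the bleaching signature toward the growth surface.
189 − 11 false = 178 true density bands after the bleaching signature.
With 2 density bands per year, 178 / 2 = 89 years.
1883 − 89 = 1794 CE.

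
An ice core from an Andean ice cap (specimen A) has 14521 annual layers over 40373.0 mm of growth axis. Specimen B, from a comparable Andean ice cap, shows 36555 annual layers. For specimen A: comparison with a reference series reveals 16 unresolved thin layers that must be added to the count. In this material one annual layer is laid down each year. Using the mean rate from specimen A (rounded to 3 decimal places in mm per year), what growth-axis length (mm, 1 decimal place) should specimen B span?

101513.2 mm

Specimen A: correcting the raw count gives 14521 + 16 = 14537 true annual layers.
A: Mean rate = 40373.0 mm / 14537 years ≈ 2.777 mm/year.
Length of B = 2.777 × 36555 = 101513.2 mm.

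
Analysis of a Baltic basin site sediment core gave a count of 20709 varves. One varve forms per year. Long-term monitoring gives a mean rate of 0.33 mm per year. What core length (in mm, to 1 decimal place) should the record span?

The record spans 20709 years at 0.33 mm per year.
20709 years at 0.33 mm/year gives 0.33 × 20709 = 6834.0 mm.

6834.0 mm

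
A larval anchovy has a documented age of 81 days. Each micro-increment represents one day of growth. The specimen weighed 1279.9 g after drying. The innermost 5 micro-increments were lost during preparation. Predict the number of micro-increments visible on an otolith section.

76 micro-increments

Expected micro-increments over 81 days: 81.
81 − 5 missed = 76 micro-increments expected in the prepared section.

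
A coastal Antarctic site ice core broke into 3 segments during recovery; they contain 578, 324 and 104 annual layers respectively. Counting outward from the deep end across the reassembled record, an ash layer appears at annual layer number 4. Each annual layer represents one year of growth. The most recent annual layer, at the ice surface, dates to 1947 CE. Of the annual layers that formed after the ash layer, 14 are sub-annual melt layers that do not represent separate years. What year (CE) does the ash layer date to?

959 CE

Total annual layers = 578 + 324 + 104 = 1006.
Between annual layer 4 and the ice surface there are 1006 − 4 = 1002 annual layers.
Removing the 14 false annual layers leaves 1002 − 14 = 988 true annual layers beyond the ash layer.
The annual layer at the ice surface is 1947 CE, so the ash layer dates to 1947 − 988 = 959 CE.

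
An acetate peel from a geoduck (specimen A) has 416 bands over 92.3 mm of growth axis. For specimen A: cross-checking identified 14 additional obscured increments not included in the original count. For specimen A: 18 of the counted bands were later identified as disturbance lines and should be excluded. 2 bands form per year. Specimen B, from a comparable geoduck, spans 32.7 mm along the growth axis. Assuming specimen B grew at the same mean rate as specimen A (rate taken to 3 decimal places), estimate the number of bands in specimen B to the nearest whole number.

Specimen A: adjusted count: 416 − 18 + 14 = 412 bands.
Specimen A: 412 bands at 2 per year is 412 / 2 = 206 years.
A: Extension rate ≈ 92.3 / 206 = 0.448 mm/year.
For B, 32.7 / 0.448 = 72.99 years; at 2 bands per year that is 72.99 × 2 ≈ 146 bands.

146 bands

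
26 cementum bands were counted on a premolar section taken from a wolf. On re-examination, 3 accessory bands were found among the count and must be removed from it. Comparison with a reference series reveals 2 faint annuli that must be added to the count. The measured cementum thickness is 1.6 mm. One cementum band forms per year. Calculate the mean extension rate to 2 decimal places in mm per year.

0.06 mm per year

True cementum band count = 26 − 3 + 2 = 25.
1.6 mm over 25 years gives 1.6 / 25 ≈ 0.06 mm per year.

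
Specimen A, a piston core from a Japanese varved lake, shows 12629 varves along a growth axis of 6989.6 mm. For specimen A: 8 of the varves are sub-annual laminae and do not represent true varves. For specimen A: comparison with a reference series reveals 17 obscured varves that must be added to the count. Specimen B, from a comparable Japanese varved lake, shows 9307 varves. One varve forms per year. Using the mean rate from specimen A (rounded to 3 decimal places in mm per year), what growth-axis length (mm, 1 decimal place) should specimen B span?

Specimen A: after corrections the count is 12629 − 8 + 17 = 12638 varves.
A: Extension rate ≈ 6989.6 / 12638 = 0.553 mm/year.
For B, 0.553 mm/year × 9307 years = 5146.8 mm.

5146.8 mm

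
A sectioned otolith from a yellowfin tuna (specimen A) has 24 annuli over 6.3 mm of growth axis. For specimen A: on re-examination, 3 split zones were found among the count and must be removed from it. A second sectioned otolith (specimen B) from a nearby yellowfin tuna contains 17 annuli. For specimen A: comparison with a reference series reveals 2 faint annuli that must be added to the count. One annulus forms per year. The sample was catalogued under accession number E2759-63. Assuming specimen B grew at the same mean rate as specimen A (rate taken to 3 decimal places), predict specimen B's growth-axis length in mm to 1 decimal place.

4.7 mm

Specimen A: true annulus count = 24 − 3 + 2 = 23.
A: Mean rate = 6.3 mm / 23 years ≈ 0.274 mm/yr.
For B, 0.274 mm/year × 17 years = 4.7 mm.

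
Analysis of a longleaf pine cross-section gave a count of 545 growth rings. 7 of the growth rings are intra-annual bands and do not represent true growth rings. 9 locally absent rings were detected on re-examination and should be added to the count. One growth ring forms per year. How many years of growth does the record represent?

547 years

Adjusted count: 545 − 7 + 9 = 547 growth rings.
With a one-to-one growth ring periodicity this is 547 years.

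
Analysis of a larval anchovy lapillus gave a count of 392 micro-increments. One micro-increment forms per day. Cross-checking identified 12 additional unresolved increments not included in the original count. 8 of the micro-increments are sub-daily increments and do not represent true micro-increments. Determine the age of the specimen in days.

True micro-increment count = 392 − 8 + 12 = 396.
With a one-to-one micro-increment periodicity this is 396 days.

396 d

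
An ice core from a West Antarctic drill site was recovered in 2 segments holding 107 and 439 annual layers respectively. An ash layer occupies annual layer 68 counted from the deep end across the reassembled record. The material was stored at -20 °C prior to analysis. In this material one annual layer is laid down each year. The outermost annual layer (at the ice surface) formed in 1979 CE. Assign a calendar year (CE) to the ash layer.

1501 CE

Total annual layers = 107 + 439 = 546.
The ash layer sits at annual layer 68 from the deep end, so 546 − 68 = 478 annual layers formed after it.
1979 − 478 = 1501 CE.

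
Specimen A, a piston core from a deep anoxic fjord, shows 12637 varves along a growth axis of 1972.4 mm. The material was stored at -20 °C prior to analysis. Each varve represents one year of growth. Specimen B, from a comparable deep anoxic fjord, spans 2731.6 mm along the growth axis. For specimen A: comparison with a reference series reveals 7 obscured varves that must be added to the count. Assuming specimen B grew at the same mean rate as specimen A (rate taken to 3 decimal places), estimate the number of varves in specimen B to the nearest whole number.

Specimen A: after corrections the count is 12637 + 7 = 12644 varves.
A: 1972.4 mm over 12644 years gives 1972.4 / 12644 ≈ 0.156 mm per year.
B spans 2731.6 / 0.156 = 17510.26 years ≈ 17510 varves.

17510 varves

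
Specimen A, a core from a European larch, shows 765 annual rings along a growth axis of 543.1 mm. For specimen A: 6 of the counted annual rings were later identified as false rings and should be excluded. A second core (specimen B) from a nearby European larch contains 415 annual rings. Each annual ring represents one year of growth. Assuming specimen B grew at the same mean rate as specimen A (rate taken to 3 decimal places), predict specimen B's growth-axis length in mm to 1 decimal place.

297.1 mm

Specimen A: after corrections the count is 765 − 6 = 759 annual rings.
A: 543.1 mm over 759 years gives 543.1 / 759 ≈ 0.716 mm per year.
Length of B = 0.716 × 415 = 297.1 mm.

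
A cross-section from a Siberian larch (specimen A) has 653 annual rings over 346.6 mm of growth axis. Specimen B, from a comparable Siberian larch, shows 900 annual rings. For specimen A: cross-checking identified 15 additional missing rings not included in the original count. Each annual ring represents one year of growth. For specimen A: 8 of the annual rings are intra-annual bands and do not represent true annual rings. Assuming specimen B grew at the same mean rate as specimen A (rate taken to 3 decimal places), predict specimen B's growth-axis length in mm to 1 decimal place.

Specimen A: adjusted count: 653 − 8 + 15 = 660 annual rings.
A: Mean rate = 346.6 mm / 660 years ≈ 0.525 mm per year.
Length of B = 0.525 × 900 = 472.5 mm.

472.5 mm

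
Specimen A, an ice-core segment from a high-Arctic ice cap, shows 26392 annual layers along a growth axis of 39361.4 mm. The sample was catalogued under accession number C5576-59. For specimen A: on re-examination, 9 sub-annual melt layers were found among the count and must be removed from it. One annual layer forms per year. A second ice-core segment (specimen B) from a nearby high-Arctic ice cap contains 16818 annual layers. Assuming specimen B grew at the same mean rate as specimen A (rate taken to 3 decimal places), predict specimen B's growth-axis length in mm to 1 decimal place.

25092.5 mm

Specimen A: correcting the raw count gives 26392 − 9 = 26383 true annual layers.
A: 39361.4 mm over 26383 years gives 39361.4 / 26383 ≈ 1.492 mm per year.
B's length ≈ 1.492 × 16818 = 25092.5 mm.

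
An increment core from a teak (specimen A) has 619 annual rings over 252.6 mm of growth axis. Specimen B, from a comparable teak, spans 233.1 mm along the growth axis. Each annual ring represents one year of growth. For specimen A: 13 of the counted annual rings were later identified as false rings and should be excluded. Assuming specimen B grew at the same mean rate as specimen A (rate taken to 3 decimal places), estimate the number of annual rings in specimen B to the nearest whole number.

Specimen A: after corrections the count is 619 − 13 = 606 annual rings.
A: Mean rate = 252.6 mm / 606 years ≈ 0.417 mm/yr.
For B, 233.1 / 0.417 = 558.99 years ≈ 559 annual rings.

559 annual rings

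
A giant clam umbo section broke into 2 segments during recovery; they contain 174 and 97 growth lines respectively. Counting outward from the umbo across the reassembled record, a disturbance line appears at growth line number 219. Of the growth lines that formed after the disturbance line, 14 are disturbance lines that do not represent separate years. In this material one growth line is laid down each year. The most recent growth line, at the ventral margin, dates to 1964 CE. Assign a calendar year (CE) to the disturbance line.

Total growth lines = 174 + 97 = 271.
The disturbance line sits at growth line 219 from the umbo, so 271 − 219 = 52 growth lines formed after it.
Excluding 14 false growth lines: 52 − 14 = 38.
1964 − 38 = 1926 CE.

1926 CE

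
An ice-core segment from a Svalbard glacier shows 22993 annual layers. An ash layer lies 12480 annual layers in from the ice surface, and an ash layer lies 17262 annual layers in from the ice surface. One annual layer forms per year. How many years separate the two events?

4782 years

Separation: 17262 − 12480 = 4782 annual layers.
At one annual layer per year, 4782 years elapsed between them.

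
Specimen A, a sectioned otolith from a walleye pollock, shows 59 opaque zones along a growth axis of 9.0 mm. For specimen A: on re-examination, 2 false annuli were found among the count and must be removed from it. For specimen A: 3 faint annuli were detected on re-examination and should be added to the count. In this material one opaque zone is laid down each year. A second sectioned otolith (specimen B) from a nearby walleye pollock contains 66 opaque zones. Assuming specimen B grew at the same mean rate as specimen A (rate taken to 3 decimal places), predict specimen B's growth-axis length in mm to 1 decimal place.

9.9 mm

Specimen A: after corrections the count is 59 − 2 + 3 = 60 opaque zones.
A: Mean rate = 9.0 mm / 60 years ≈ 0.150 mm/yr.
For B, 0.150 mm/year × 66 years = 9.9 mm.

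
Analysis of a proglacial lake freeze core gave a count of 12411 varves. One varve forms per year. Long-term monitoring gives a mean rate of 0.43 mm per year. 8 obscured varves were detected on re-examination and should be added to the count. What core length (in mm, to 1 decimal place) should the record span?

5340.2 mm

Adjusted count: 12411 + 8 = 12419 varves.
12419 years at 0.43 mm/year gives 0.43 × 12419 = 5340.2 mm.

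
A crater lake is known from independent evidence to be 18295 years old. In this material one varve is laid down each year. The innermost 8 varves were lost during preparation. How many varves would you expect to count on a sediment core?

At one varve per year, 18295 years correspond to 18295 varves.
18295 − 8 missed = 18287 varves expected in the prepared section.

18287 varves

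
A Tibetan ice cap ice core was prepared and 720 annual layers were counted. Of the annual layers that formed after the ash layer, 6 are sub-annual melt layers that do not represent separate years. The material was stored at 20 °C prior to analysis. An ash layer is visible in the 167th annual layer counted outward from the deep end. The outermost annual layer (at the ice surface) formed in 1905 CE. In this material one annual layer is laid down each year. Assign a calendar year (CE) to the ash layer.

The ash layer sits at annual layer 167 from the deep end, so 720 − 167 = 553 annual layers formed after it.
Removing the 6 false annual layers leaves 553 − 6 = 547 true annual layers beyond the ash layer.
The annual layer at the ice surface is 1905 CE, so the ash layer dates to 1905 − 547 = 1358 CE.

1358 CE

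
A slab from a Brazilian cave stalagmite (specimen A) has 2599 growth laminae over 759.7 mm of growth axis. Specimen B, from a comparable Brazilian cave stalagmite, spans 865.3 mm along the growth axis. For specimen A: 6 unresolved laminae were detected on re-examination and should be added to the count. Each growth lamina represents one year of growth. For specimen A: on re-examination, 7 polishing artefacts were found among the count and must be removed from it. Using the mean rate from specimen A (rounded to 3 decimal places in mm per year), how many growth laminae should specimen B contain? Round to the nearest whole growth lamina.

Specimen A: true growth lamina count = 2599 − 7 + 6 = 2598.
A: Mean rate = 759.7 mm / 2598 years ≈ 0.292 mm/yr.
Specimen B: 865.3 mm / 0.292 mm per year = 2963.36 years ≈ 2963 growth laminae.

2963 growth laminae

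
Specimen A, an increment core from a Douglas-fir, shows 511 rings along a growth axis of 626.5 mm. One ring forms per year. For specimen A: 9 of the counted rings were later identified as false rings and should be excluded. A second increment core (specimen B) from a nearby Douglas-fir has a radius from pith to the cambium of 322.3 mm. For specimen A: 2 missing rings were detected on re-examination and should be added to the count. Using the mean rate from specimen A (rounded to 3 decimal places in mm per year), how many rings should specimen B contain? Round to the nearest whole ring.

Specimen A: true ring count = 511 − 9 + 2 = 504.
A: 626.5 mm over 504 years gives 626.5 / 504 ≈ 1.243 mm per year.
Specimen B: 322.3 mm / 1.243 mm per year = 259.29 years ≈ 259 rings.

259 rings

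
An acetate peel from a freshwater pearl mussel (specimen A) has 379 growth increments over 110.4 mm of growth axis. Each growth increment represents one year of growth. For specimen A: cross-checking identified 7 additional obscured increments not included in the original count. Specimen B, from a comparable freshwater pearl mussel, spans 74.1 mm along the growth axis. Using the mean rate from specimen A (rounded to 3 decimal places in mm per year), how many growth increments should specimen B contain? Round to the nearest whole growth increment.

259 growth increments

Specimen A: after corrections the count is 379 + 7 = 386 growth increments.
A: 110.4 mm over 386 years gives 110.4 / 386 ≈ 0.286 mm per year.
B spans 74.1 / 0.286 = 259.09 years ≈ 259 growth increments.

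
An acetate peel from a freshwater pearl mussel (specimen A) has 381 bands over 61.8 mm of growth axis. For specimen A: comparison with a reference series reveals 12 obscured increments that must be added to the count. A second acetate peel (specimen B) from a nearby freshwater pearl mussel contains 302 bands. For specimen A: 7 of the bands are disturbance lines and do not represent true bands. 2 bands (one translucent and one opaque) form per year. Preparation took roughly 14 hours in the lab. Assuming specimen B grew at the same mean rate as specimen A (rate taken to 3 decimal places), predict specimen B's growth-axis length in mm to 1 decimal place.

48.3 mm

Specimen A: after corrections the count is 381 − 7 + 12 = 386 bands.
Specimen A: 386 bands at 2 per year is 386 / 2 = 193 years.
A: 61.8 mm over 193 years gives 61.8 / 193 ≈ 0.320 mm per year.
Specimen B: 302 bands at 2 per year is 302 / 2 = 151 years. For B, 0.320 mm/year × 151 years = 48.3 mm.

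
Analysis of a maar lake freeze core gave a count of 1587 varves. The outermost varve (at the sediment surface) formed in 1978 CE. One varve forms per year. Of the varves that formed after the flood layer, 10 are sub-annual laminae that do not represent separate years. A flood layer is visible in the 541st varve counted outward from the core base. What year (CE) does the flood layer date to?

Between varve 541 and the sediment surface there are 1587 − 541 = 1046 varves.
Removing the 10 false varves leaves 1046 − 10 = 1036 true varves beyond the flood layer.
1978 − 1036 = 942 CE.

942 CE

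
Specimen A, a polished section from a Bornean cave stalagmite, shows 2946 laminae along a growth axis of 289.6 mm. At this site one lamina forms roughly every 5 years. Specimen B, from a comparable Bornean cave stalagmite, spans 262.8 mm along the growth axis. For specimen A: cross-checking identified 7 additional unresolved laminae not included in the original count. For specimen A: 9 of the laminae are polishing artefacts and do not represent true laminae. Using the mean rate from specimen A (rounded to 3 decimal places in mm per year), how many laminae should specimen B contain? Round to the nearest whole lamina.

Specimen A: correcting the raw count gives 2946 − 9 + 7 = 2944 true laminae.
Specimen A: 2944 laminae at 5 years each span 2944 × 5 = 14720 years.
A: 289.6 mm over 14720 years gives 289.6 / 14720 ≈ 0.020 mm per year.
For B, 262.8 / 0.020 = 13140.00 years; at 5 years per lamina that is 13140.00 / 5 ≈ 2628 laminae.

2628 laminae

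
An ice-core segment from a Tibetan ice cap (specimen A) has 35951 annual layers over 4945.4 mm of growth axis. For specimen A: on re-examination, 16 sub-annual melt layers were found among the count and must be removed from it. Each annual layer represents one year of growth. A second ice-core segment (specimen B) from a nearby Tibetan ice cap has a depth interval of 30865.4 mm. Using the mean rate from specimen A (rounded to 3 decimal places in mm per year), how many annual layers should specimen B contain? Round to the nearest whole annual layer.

Specimen A: true annual layer count = 35951 − 16 = 35935.
A: 4945.4 mm over 35935 years gives 4945.4 / 35935 ≈ 0.138 mm/yr.
Specimen B: 30865.4 mm / 0.138 mm per year = 223662.32 years ≈ 223662 annual layers.

223662 annual layers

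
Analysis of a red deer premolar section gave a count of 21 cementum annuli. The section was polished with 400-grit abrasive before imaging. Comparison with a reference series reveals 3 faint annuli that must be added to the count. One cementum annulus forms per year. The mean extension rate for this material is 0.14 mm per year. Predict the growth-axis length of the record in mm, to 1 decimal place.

3.4 mm

Adjusted count: 21 + 3 = 24 cementum annuli.
Predicted length = 0.14 mm/year × 24 years = 3.4 mm.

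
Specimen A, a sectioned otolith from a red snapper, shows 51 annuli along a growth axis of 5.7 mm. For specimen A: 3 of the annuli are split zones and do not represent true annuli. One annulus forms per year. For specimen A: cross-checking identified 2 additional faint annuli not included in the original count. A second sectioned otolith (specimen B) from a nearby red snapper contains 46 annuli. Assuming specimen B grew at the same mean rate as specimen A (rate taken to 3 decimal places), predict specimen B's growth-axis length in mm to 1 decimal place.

5.2 mm

Specimen A: correcting the raw count gives 51 − 3 + 2 = 50 true annuli.
A: Extension rate ≈ 5.7 / 50 = 0.114 mm/yr.
B's length ≈ 0.114 × 46 = 5.2 mm.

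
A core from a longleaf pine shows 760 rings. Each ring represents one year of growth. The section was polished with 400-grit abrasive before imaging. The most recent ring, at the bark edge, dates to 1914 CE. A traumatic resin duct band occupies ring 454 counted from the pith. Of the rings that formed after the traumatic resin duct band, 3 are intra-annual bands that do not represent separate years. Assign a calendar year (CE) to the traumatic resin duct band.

Between ring 454 and the bark edge there are 760 − 454 = 306 rings.
Excluding 3 false rings: 306 − 3 = 303.
The ring at the bark edge is 1914 CE, so the traumatic resin duct band dates to 1914 − 303 = 1611 CE.

1611 CE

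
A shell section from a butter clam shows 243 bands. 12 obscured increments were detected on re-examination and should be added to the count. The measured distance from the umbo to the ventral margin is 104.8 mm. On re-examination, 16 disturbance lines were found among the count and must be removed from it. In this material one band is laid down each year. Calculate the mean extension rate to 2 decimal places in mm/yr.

After corrections the count is 243 − 16 + 12 = 239 bands.
Extension rate ≈ 104.8 / 239 = 0.44 mm/yr.

0.44 mm/yr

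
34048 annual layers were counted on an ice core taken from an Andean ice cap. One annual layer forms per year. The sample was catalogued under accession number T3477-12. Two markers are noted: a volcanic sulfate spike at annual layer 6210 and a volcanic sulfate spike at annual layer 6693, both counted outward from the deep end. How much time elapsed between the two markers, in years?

483 yr

The two markers are separated by 6693 − 6210 = 483 annual layers.
At one annual layer per year, 483 years elapsed between them.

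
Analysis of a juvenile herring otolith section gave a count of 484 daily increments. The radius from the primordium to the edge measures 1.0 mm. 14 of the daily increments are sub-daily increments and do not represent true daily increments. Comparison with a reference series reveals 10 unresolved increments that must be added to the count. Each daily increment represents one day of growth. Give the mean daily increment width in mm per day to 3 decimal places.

After corrections the count is 484 − 14 + 10 = 480 daily increments.
Mean rate = 1.0 mm / 480 days ≈ 0.002 mm per day.

0.002 mm per day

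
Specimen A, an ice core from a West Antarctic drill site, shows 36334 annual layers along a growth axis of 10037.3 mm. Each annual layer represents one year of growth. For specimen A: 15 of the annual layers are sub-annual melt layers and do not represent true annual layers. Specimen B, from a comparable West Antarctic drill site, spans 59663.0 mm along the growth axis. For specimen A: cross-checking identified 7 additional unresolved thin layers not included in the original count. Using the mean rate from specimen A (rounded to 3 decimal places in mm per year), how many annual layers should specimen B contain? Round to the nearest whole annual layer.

216170 annual layers

Specimen A: after corrections the count is 36334 − 15 + 7 = 36326 annual layers.
A: Mean rate = 10037.3 mm / 36326 years ≈ 0.276 mm/yr.
For B, 59663.0 / 0.276 = 216170.29 years ≈ 216170 annual layers.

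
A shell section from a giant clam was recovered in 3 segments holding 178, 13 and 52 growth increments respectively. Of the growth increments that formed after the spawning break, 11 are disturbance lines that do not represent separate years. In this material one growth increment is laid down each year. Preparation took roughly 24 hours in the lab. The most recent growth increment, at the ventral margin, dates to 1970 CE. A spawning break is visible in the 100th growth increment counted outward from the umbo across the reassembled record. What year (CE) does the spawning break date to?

1838 CE

Total growth increments = 178 + 13 + 52 = 243.
The spawning break sits at growth increment 100 from the umbo, so 243 − 100 = 143 growth increments formed after it.
143 − 11 false = 132 true growth increments after the spawning break.
Counting back 132 years from 1970 CE places the spawning break in 1970 − 132 = 1838 CE.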